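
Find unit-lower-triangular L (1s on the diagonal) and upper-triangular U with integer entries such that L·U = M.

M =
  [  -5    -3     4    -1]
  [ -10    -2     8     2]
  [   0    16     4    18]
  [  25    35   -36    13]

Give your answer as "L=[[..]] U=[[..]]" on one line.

  R1 -= 2·R0 → [0,4,0,4]
  R2 -= 0·R0 → [0,16,4,18]
  R3 -= -5·R0 → [0,20,-16,8]
  R2 -= 4·R1 → [0,0,4,2]
  R3 -= 5·R1 → [0,0,-16,-12]
  R3 -= -4·R2 → [0,0,0,-4]

L=[[1,0,0,0],[2,1,0,0],[0,4,1,0],[-5,5,-4,1]] U=[[-5,-3,4,-1],[0,4,0,4],[0,0,4,2],[0,0,0,-4]]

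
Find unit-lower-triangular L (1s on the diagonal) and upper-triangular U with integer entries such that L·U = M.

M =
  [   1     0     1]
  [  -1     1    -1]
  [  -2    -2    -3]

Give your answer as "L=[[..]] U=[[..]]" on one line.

L=[[1,0,0],[-1,1,0],[-2,-2,1]] U=[[1,0,1],[0,1,0],[0,0,-1]]

  R1 -= -1·R0 → [0,1,0]
  R2 -= -2·R0 → [0,-2,-1]
  R2 -= -2·R1 → [0,0,-1]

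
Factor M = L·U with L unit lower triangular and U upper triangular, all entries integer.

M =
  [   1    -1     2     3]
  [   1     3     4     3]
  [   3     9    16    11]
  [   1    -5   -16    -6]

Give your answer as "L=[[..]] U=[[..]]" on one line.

  R1 -= 1·R0 → [0,4,2,0]
  R2 -= 3·R0 → [0,12,10,2]
  R3 -= 1·R0 → [0,-4,-18,-9]
  R2 -= 3·R1 → [0,0,4,2]
  R3 -= -1·R1 → [0,0,-16,-9]
  R3 -= -4·R2 → [0,0,0,-1]

L=[[1,0,0,0],[1,1,0,0],[3,3,1,0],[1,-1,-4,1]] U=[[1,-1,2,3],[0,4,2,0],[0,0,4,2],[0,0,0,-1]]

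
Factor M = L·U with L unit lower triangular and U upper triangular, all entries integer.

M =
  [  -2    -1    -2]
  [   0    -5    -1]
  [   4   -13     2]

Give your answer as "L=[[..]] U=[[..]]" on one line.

L=[[1,0,0],[0,1,0],[-2,3,1]] U=[[-2,-1,-2],[0,-5,-1],[0,0,1]]

  row1 -= 0·row0 → [0,-5,-1]
  row2 -= -2·row0 → [0,-15,-2]
  row2 -= 3·row1 → [0,0,1]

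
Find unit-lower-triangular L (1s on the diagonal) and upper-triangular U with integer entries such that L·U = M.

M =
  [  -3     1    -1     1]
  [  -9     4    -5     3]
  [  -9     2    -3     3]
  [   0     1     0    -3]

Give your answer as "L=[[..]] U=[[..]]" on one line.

L=[[1,0,0,0],[3,1,0,0],[3,-1,1,0],[0,1,-1,1]] U=[[-3,1,-1,1],[0,1,-2,0],[0,0,-2,0],[0,0,0,-3]]

  row1 -= 3·row0 → [0,1,-2,0]
  row2 -= 3·row0 → [0,-1,0,0]
  row3 -= 0·row0 → [0,1,0,-3]
  row2 -= -1·row1 → [0,0,-2,0]
  row3 -= 1·row1 → [0,0,2,-3]
  row3 -= -1·row2 → [0,0,0,-3]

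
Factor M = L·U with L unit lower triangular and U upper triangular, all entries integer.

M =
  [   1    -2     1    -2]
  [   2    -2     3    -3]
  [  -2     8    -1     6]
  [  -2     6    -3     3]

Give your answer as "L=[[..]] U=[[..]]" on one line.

  R1 -= 2·R0 → [0,2,1,1]
  R2 -= -2·R0 → [0,4,1,2]
  R3 -= -2·R0 → [0,2,-1,-1]
  R2 -= 2·R1 → [0,0,-1,0]
  R3 -= 1·R1 → [0,0,-2,-2]
  R3 -= 2·R2 → [0,0,0,-2]

L=[[1,0,0,0],[2,1,0,0],[-2,2,1,0],[-2,1,2,1]] U=[[1,-2,1,-2],[0,2,1,1],[0,0,-1,0],[0,0,0,-2]]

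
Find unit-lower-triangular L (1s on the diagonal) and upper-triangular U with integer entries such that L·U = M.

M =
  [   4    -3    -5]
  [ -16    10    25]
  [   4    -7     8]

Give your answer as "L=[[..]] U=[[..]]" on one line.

  r1 -= -4·r0 → [0,-2,5]
  r2 -= 1·r0 → [0,-4,13]
  r2 -= 2·r1 → [0,0,3]

L=[[1,0,0],[-4,1,0],[1,2,1]] U=[[4,-3,-5],[0,-2,5],[0,0,3]]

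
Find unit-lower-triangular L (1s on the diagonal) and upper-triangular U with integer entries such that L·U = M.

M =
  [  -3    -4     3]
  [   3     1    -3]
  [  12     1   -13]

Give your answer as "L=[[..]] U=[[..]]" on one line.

  R1 -= -1·R0 → [0,-3,0]
  R2 -= -4·R0 → [0,-15,-1]
  R2 -= 5·R1 → [0,0,-1]

L=[[1,0,0],[-1,1,0],[-4,5,1]] U=[[-3,-4,3],[0,-3,0],[0,0,-1]]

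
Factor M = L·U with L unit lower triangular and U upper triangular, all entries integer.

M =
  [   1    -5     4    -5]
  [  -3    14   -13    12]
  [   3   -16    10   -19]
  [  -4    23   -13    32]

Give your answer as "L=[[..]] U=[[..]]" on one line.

L=[[1,0,0,0],[-3,1,0,0],[3,1,1,0],[-4,-3,0,1]] U=[[1,-5,4,-5],[0,-1,-1,-3],[0,0,-1,-1],[0,0,0,3]]

  R1 -= -3·R0 → [0,-1,-1,-3]
  R2 -= 3·R0 → [0,-1,-2,-4]
  R3 -= -4·R0 → [0,3,3,12]
  R2 -= 1·R1 → [0,0,-1,-1]
  R3 -= -3·R1 → [0,0,0,3]
  R3 -= 0·R2 → [0,0,0,3]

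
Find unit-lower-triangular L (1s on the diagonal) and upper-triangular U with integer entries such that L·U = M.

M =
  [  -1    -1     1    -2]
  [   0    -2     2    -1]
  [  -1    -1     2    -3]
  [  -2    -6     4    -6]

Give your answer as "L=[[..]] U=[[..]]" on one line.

L=[[1,0,0,0],[0,1,0,0],[1,0,1,0],[2,2,-2,1]] U=[[-1,-1,1,-2],[0,-2,2,-1],[0,0,1,-1],[0,0,0,-2]]

  row1 -= 0·row0 → [0,-2,2,-1]
  row2 -= 1·row0 → [0,0,1,-1]
  row3 -= 2·row0 → [0,-4,2,-2]
  row2 -= 0·row1 → [0,0,1,-1]
  row3 -= 2·row1 → [0,0,-2,0]
  row3 -= -2·row2 → [0,0,0,-2]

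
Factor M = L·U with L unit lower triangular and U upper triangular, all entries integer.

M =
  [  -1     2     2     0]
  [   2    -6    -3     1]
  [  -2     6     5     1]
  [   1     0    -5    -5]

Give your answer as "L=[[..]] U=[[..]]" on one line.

L=[[1,0,0,0],[-2,1,0,0],[2,-1,1,0],[-1,-1,-1,1]] U=[[-1,2,2,0],[0,-2,1,1],[0,0,2,2],[0,0,0,-2]]

  r1 -= -2·r0 → [0,-2,1,1]
  r2 -= 2·r0 → [0,2,1,1]
  r3 -= -1·r0 → [0,2,-3,-5]
  r2 -= -1·r1 → [0,0,2,2]
  r3 -= -1·r1 → [0,0,-2,-4]
  r3 -= -1·r2 → [0,0,0,-2]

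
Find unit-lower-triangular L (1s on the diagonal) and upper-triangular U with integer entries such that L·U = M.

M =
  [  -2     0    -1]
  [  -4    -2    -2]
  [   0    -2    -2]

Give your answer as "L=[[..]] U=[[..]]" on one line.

L=[[1,0,0],[2,1,0],[0,1,1]] U=[[-2,0,-1],[0,-2,0],[0,0,-2]]

  row1 -= 2·row0 → [0,-2,0]
  row2 -= 0·row0 → [0,-2,-2]
  row2 -= 1·row1 → [0,0,-2]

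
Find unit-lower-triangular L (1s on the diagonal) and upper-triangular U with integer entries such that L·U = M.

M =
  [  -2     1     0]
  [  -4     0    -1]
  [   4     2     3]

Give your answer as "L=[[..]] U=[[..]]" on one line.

  R1 -= 2·R0 → [0,-2,-1]
  R2 -= -2·R0 → [0,4,3]
  R2 -= -2·R1 → [0,0,1]

L=[[1,0,0],[2,1,0],[-2,-2,1]] U=[[-2,1,0],[0,-2,-1],[0,0,1]]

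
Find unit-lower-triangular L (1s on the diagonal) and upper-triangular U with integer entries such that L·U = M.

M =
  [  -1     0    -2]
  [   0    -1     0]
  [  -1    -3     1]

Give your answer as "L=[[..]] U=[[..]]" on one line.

L=[[1,0,0],[0,1,0],[1,3,1]] U=[[-1,0,-2],[0,-1,0],[0,0,3]]

  row1 -= 0·row0 → [0,-1,0]
  row2 -= 1·row0 → [0,-3,3]
  row2 -= 3·row1 → [0,0,3]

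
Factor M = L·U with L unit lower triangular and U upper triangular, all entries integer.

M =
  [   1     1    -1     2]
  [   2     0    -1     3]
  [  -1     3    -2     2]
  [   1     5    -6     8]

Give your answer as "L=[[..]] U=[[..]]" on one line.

L=[[1,0,0,0],[2,1,0,0],[-1,-2,1,0],[1,-2,3,1]] U=[[1,1,-1,2],[0,-2,1,-1],[0,0,-1,2],[0,0,0,-2]]

  R1 -= 2·R0 → [0,-2,1,-1]
  R2 -= -1·R0 → [0,4,-3,4]
  R3 -= 1·R0 → [0,4,-5,6]
  R2 -= -2·R1 → [0,0,-1,2]
  R3 -= -2·R1 → [0,0,-3,4]
  R3 -= 3·R2 → [0,0,0,-2]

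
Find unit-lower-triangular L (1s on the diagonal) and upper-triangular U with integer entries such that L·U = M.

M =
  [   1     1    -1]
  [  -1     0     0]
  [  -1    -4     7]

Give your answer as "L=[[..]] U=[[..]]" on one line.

  r1 -= -1·r0 → [0,1,-1]
  r2 -= -1·r0 → [0,-3,6]
  r2 -= -3·r1 → [0,0,3]

L=[[1,0,0],[-1,1,0],[-1,-3,1]] U=[[1,1,-1],[0,1,-1],[0,0,3]]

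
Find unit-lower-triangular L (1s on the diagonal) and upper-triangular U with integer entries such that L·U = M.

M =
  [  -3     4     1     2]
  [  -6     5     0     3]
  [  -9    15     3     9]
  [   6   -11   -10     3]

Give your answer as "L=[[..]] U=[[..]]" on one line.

  r1 -= 2·r0 → [0,-3,-2,-1]
  r2 -= 3·r0 → [0,3,0,3]
  r3 -= -2·r0 → [0,-3,-8,7]
  r2 -= -1·r1 → [0,0,-2,2]
  r3 -= 1·r1 → [0,0,-6,8]
  r3 -= 3·r2 → [0,0,0,2]

L=[[1,0,0,0],[2,1,0,0],[3,-1,1,0],[-2,1,3,1]] U=[[-3,4,1,2],[0,-3,-2,-1],[0,0,-2,2],[0,0,0,2]]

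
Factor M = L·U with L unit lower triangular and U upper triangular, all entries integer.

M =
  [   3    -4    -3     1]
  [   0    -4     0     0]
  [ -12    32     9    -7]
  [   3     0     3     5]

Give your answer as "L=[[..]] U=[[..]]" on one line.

L=[[1,0,0,0],[0,1,0,0],[-4,-4,1,0],[1,-1,-2,1]] U=[[3,-4,-3,1],[0,-4,0,0],[0,0,-3,-3],[0,0,0,-2]]

  row1 -= 0·row0 → [0,-4,0,0]
  row2 -= -4·row0 → [0,16,-3,-3]
  row3 -= 1·row0 → [0,4,6,4]
  row2 -= -4·row1 → [0,0,-3,-3]
  row3 -= -1·row1 → [0,0,6,4]
  row3 -= -2·row2 → [0,0,0,-2]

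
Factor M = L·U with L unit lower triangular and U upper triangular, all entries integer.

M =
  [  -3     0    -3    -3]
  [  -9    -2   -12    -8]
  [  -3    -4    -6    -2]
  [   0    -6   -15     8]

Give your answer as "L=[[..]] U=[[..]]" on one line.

L=[[1,0,0,0],[3,1,0,0],[1,2,1,0],[0,3,-2,1]] U=[[-3,0,-3,-3],[0,-2,-3,1],[0,0,3,-1],[0,0,0,3]]

  row1 -= 3·row0 → [0,-2,-3,1]
  row2 -= 1·row0 → [0,-4,-3,1]
  row3 -= 0·row0 → [0,-6,-15,8]
  row2 -= 2·row1 → [0,0,3,-1]
  row3 -= 3·row1 → [0,0,-6,5]
  row3 -= -2·row2 → [0,0,0,3]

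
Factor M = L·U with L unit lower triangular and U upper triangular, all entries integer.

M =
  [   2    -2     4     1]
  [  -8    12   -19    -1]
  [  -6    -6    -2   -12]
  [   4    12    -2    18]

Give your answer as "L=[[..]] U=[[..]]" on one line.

L=[[1,0,0,0],[-4,1,0,0],[-3,-3,1,0],[2,4,2,1]] U=[[2,-2,4,1],[0,4,-3,3],[0,0,1,0],[0,0,0,4]]

  R1 -= -4·R0 → [0,4,-3,3]
  R2 -= -3·R0 → [0,-12,10,-9]
  R3 -= 2·R0 → [0,16,-10,16]
  R2 -= -3·R1 → [0,0,1,0]
  R3 -= 4·R1 → [0,0,2,4]
  R3 -= 2·R2 → [0,0,0,4]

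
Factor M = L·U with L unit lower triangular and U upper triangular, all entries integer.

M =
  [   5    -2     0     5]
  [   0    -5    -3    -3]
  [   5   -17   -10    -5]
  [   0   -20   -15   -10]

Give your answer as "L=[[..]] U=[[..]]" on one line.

L=[[1,0,0,0],[0,1,0,0],[1,3,1,0],[0,4,3,1]] U=[[5,-2,0,5],[0,-5,-3,-3],[0,0,-1,-1],[0,0,0,5]]

  r1 -= 0·r0 → [0,-5,-3,-3]
  r2 -= 1·r0 → [0,-15,-10,-10]
  r3 -= 0·r0 → [0,-20,-15,-10]
  r2 -= 3·r1 → [0,0,-1,-1]
  r3 -= 4·r1 → [0,0,-3,2]
  r3 -= 3·r2 → [0,0,0,5]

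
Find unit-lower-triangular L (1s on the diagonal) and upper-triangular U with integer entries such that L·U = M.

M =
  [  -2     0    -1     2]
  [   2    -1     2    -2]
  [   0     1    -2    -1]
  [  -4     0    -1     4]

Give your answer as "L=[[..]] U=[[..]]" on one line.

  r1 -= -1·r0 → [0,-1,1,0]
  r2 -= 0·r0 → [0,1,-2,-1]
  r3 -= 2·r0 → [0,0,1,0]
  r2 -= -1·r1 → [0,0,-1,-1]
  r3 -= 0·r1 → [0,0,1,0]
  r3 -= -1·r2 → [0,0,0,-1]

L=[[1,0,0,0],[-1,1,0,0],[0,-1,1,0],[2,0,-1,1]] U=[[-2,0,-1,2],[0,-1,1,0],[0,0,-1,-1],[0,0,0,-1]]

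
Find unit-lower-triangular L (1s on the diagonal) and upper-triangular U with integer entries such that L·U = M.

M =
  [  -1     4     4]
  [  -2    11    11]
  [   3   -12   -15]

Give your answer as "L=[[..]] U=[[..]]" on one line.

  r1 -= 2·r0 → [0,3,3]
  r2 -= -3·r0 → [0,0,-3]
  r2 -= 0·r1 → [0,0,-3]

L=[[1,0,0],[2,1,0],[-3,0,1]] U=[[-1,4,4],[0,3,3],[0,0,-3]]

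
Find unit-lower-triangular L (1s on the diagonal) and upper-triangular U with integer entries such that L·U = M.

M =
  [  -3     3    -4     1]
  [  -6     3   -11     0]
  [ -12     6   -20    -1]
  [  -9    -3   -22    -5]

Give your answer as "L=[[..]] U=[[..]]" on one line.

L=[[1,0,0,0],[2,1,0,0],[4,2,1,0],[3,4,1,1]] U=[[-3,3,-4,1],[0,-3,-3,-2],[0,0,2,-1],[0,0,0,1]]

  R1 -= 2·R0 → [0,-3,-3,-2]
  R2 -= 4·R0 → [0,-6,-4,-5]
  R3 -= 3·R0 → [0,-12,-10,-8]
  R2 -= 2·R1 → [0,0,2,-1]
  R3 -= 4·R1 → [0,0,2,0]
  R3 -= 1·R2 → [0,0,0,1]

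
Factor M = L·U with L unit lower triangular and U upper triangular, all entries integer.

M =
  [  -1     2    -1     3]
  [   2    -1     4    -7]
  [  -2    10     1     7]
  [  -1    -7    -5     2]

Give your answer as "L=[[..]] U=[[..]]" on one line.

  r1 -= -2·r0 → [0,3,2,-1]
  r2 -= 2·r0 → [0,6,3,1]
  r3 -= 1·r0 → [0,-9,-4,-1]
  r2 -= 2·r1 → [0,0,-1,3]
  r3 -= -3·r1 → [0,0,2,-4]
  r3 -= -2·r2 → [0,0,0,2]

L=[[1,0,0,0],[-2,1,0,0],[2,2,1,0],[1,-3,-2,1]] U=[[-1,2,-1,3],[0,3,2,-1],[0,0,-1,3],[0,0,0,2]]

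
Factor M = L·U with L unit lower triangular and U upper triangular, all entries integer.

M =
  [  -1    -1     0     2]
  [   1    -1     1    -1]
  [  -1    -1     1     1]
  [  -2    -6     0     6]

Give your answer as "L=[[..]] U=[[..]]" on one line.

L=[[1,0,0,0],[-1,1,0,0],[1,0,1,0],[2,2,-2,1]] U=[[-1,-1,0,2],[0,-2,1,1],[0,0,1,-1],[0,0,0,-2]]

  r1 -= -1·r0 → [0,-2,1,1]
  r2 -= 1·r0 → [0,0,1,-1]
  r3 -= 2·r0 → [0,-4,0,2]
  r2 -= 0·r1 → [0,0,1,-1]
  r3 -= 2·r1 → [0,0,-2,0]
  r3 -= -2·r2 → [0,0,0,-2]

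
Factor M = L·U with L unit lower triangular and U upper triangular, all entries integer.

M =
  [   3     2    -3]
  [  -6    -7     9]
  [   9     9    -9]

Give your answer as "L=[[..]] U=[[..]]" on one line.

L=[[1,0,0],[-2,1,0],[3,-1,1]] U=[[3,2,-3],[0,-3,3],[0,0,3]]

  R1 -= -2·R0 → [0,-3,3]
  R2 -= 3·R0 → [0,3,0]
  R2 -= -1·R1 → [0,0,3]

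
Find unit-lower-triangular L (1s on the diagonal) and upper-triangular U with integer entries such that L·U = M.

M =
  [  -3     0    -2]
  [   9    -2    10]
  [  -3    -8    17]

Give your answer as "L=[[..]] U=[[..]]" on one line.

L=[[1,0,0],[-3,1,0],[1,4,1]] U=[[-3,0,-2],[0,-2,4],[0,0,3]]

  r1 -= -3·r0 → [0,-2,4]
  r2 -= 1·r0 → [0,-8,19]
  r2 -= 4·r1 → [0,0,3]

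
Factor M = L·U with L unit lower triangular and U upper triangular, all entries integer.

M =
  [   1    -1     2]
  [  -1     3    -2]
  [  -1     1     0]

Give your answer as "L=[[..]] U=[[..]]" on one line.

L=[[1,0,0],[-1,1,0],[-1,0,1]] U=[[1,-1,2],[0,2,0],[0,0,2]]

  row1 -= -1·row0 → [0,2,0]
  row2 -= -1·row0 → [0,0,2]
  row2 -= 0·row1 → [0,0,2]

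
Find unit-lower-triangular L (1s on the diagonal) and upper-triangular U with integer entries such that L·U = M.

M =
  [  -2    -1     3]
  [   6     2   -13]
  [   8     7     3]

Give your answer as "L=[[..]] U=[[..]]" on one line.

L=[[1,0,0],[-3,1,0],[-4,-3,1]] U=[[-2,-1,3],[0,-1,-4],[0,0,3]]

  r1 -= -3·r0 → [0,-1,-4]
  r2 -= -4·r0 → [0,3,15]
  r2 -= -3·r1 → [0,0,3]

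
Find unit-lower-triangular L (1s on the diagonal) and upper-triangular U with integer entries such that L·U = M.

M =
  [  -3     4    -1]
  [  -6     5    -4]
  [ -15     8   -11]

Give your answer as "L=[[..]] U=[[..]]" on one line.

L=[[1,0,0],[2,1,0],[5,4,1]] U=[[-3,4,-1],[0,-3,-2],[0,0,2]]

  r1 -= 2·r0 → [0,-3,-2]
  r2 -= 5·r0 → [0,-12,-6]
  r2 -= 4·r1 → [0,0,2]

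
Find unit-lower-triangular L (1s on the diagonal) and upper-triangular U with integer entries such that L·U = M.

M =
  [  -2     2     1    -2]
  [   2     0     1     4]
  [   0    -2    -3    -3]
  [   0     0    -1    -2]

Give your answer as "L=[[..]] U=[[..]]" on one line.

  R1 -= -1·R0 → [0,2,2,2]
  R2 -= 0·R0 → [0,-2,-3,-3]
  R3 -= 0·R0 → [0,0,-1,-2]
  R2 -= -1·R1 → [0,0,-1,-1]
  R3 -= 0·R1 → [0,0,-1,-2]
  R3 -= 1·R2 → [0,0,0,-1]

L=[[1,0,0,0],[-1,1,0,0],[0,-1,1,0],[0,0,1,1]] U=[[-2,2,1,-2],[0,2,2,2],[0,0,-1,-1],[0,0,0,-1]]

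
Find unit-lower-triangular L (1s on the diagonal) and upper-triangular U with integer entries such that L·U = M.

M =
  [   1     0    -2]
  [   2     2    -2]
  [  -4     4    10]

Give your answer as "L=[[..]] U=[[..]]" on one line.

L=[[1,0,0],[2,1,0],[-4,2,1]] U=[[1,0,-2],[0,2,2],[0,0,-2]]

  row1 -= 2·row0 → [0,2,2]
  row2 -= -4·row0 → [0,4,2]
  row2 -= 2·row1 → [0,0,-2]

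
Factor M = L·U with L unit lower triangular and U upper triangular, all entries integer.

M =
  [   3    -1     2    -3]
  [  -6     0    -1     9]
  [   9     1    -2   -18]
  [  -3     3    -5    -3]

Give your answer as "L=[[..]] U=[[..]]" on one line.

  r1 -= -2·r0 → [0,-2,3,3]
  r2 -= 3·r0 → [0,4,-8,-9]
  r3 -= -1·r0 → [0,2,-3,-6]
  r2 -= -2·r1 → [0,0,-2,-3]
  r3 -= -1·r1 → [0,0,0,-3]
  r3 -= 0·r2 → [0,0,0,-3]

L=[[1,0,0,0],[-2,1,0,0],[3,-2,1,0],[-1,-1,0,1]] U=[[3,-1,2,-3],[0,-2,3,3],[0,0,-2,-3],[0,0,0,-3]]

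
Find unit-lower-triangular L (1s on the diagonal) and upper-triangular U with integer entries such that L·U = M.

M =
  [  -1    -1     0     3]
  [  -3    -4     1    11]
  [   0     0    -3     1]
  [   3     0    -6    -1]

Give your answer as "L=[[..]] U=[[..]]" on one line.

L=[[1,0,0,0],[3,1,0,0],[0,0,1,0],[-3,3,3,1]] U=[[-1,-1,0,3],[0,-1,1,2],[0,0,-3,1],[0,0,0,-1]]

  R1 -= 3·R0 → [0,-1,1,2]
  R2 -= 0·R0 → [0,0,-3,1]
  R3 -= -3·R0 → [0,-3,-6,8]
  R2 -= 0·R1 → [0,0,-3,1]
  R3 -= 3·R1 → [0,0,-9,2]
  R3 -= 3·R2 → [0,0,0,-1]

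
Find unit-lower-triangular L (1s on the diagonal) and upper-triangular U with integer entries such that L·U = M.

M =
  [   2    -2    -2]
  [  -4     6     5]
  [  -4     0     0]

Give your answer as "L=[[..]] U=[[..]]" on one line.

  row1 -= -2·row0 → [0,2,1]
  row2 -= -2·row0 → [0,-4,-4]
  row2 -= -2·row1 → [0,0,-2]

L=[[1,0,0],[-2,1,0],[-2,-2,1]] U=[[2,-2,-2],[0,2,1],[0,0,-2]]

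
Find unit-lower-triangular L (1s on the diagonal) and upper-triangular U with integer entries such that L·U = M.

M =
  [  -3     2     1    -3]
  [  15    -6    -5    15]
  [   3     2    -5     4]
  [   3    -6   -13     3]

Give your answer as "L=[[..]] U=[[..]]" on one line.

  R1 -= -5·R0 → [0,4,0,0]
  R2 -= -1·R0 → [0,4,-4,1]
  R3 -= -1·R0 → [0,-4,-12,0]
  R2 -= 1·R1 → [0,0,-4,1]
  R3 -= -1·R1 → [0,0,-12,0]
  R3 -= 3·R2 → [0,0,0,-3]

L=[[1,0,0,0],[-5,1,0,0],[-1,1,1,0],[-1,-1,3,1]] U=[[-3,2,1,-3],[0,4,0,0],[0,0,-4,1],[0,0,0,-3]]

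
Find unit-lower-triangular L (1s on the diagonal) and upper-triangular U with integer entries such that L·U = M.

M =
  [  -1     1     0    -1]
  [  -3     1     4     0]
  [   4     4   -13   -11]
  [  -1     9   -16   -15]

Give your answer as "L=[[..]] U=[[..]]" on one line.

L=[[1,0,0,0],[3,1,0,0],[-4,-4,1,0],[1,-4,0,1]] U=[[-1,1,0,-1],[0,-2,4,3],[0,0,3,-3],[0,0,0,-2]]

  row1 -= 3·row0 → [0,-2,4,3]
  row2 -= -4·row0 → [0,8,-13,-15]
  row3 -= 1·row0 → [0,8,-16,-14]
  row2 -= -4·row1 → [0,0,3,-3]
  row3 -= -4·row1 → [0,0,0,-2]
  row3 -= 0·row2 → [0,0,0,-2]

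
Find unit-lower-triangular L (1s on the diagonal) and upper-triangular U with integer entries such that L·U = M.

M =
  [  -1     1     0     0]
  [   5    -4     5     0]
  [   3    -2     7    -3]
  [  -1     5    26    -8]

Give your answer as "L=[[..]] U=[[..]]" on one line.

L=[[1,0,0,0],[-5,1,0,0],[-3,1,1,0],[1,4,3,1]] U=[[-1,1,0,0],[0,1,5,0],[0,0,2,-3],[0,0,0,1]]

  row1 -= -5·row0 → [0,1,5,0]
  row2 -= -3·row0 → [0,1,7,-3]
  row3 -= 1·row0 → [0,4,26,-8]
  row2 -= 1·row1 → [0,0,2,-3]
  row3 -= 4·row1 → [0,0,6,-8]
  row3 -= 3·row2 → [0,0,0,1]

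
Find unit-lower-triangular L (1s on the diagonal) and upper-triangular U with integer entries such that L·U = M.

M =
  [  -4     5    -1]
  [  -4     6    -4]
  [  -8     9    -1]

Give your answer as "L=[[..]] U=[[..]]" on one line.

  row1 -= 1·row0 → [0,1,-3]
  row2 -= 2·row0 → [0,-1,1]
  row2 -= -1·row1 → [0,0,-2]

L=[[1,0,0],[1,1,0],[2,-1,1]] U=[[-4,5,-1],[0,1,-3],[0,0,-2]]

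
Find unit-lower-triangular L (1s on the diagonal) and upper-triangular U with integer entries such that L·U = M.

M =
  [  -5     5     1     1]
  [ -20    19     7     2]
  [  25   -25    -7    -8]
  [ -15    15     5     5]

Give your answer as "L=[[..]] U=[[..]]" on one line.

L=[[1,0,0,0],[4,1,0,0],[-5,0,1,0],[3,0,-1,1]] U=[[-5,5,1,1],[0,-1,3,-2],[0,0,-2,-3],[0,0,0,-1]]

  R1 -= 4·R0 → [0,-1,3,-2]
  R2 -= -5·R0 → [0,0,-2,-3]
  R3 -= 3·R0 → [0,0,2,2]
  R2 -= 0·R1 → [0,0,-2,-3]
  R3 -= 0·R1 → [0,0,2,2]
  R3 -= -1·R2 → [0,0,0,-1]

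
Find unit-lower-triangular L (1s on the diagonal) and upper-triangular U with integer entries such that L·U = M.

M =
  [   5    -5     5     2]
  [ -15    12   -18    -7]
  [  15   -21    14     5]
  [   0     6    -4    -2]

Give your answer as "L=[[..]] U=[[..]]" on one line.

L=[[1,0,0,0],[-3,1,0,0],[3,2,1,0],[0,-2,-2,1]] U=[[5,-5,5,2],[0,-3,-3,-1],[0,0,5,1],[0,0,0,-2]]

  row1 -= -3·row0 → [0,-3,-3,-1]
  row2 -= 3·row0 → [0,-6,-1,-1]
  row3 -= 0·row0 → [0,6,-4,-2]
  row2 -= 2·row1 → [0,0,5,1]
  row3 -= -2·row1 → [0,0,-10,-4]
  row3 -= -2·row2 → [0,0,0,-2]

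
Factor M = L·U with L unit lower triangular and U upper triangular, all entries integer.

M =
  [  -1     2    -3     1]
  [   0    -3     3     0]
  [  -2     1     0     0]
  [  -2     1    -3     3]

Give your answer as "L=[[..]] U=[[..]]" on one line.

  r1 -= 0·r0 → [0,-3,3,0]
  r2 -= 2·r0 → [0,-3,6,-2]
  r3 -= 2·r0 → [0,-3,3,1]
  r2 -= 1·r1 → [0,0,3,-2]
  r3 -= 1·r1 → [0,0,0,1]
  r3 -= 0·r2 → [0,0,0,1]

L=[[1,0,0,0],[0,1,0,0],[2,1,1,0],[2,1,0,1]] U=[[-1,2,-3,1],[0,-3,3,0],[0,0,3,-2],[0,0,0,1]]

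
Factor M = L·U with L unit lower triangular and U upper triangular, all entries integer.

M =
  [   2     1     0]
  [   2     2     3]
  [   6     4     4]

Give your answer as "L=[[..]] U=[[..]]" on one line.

L=[[1,0,0],[1,1,0],[3,1,1]] U=[[2,1,0],[0,1,3],[0,0,1]]

  R1 -= 1·R0 → [0,1,3]
  R2 -= 3·R0 → [0,1,4]
  R2 -= 1·R1 → [0,0,1]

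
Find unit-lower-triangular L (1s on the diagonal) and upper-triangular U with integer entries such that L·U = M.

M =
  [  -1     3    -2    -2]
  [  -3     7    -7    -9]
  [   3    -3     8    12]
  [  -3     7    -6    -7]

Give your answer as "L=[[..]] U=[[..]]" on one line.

L=[[1,0,0,0],[3,1,0,0],[-3,-3,1,0],[3,1,-1,1]] U=[[-1,3,-2,-2],[0,-2,-1,-3],[0,0,-1,-3],[0,0,0,-1]]

  R1 -= 3·R0 → [0,-2,-1,-3]
  R2 -= -3·R0 → [0,6,2,6]
  R3 -= 3·R0 → [0,-2,0,-1]
  R2 -= -3·R1 → [0,0,-1,-3]
  R3 -= 1·R1 → [0,0,1,2]
  R3 -= -1·R2 → [0,0,0,-1]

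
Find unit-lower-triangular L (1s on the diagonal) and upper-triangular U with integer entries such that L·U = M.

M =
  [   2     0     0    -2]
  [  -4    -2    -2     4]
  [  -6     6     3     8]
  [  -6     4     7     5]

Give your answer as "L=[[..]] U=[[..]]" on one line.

L=[[1,0,0,0],[-2,1,0,0],[-3,-3,1,0],[-3,-2,-1,1]] U=[[2,0,0,-2],[0,-2,-2,0],[0,0,-3,2],[0,0,0,1]]

  r1 -= -2·r0 → [0,-2,-2,0]
  r2 -= -3·r0 → [0,6,3,2]
  r3 -= -3·r0 → [0,4,7,-1]
  r2 -= -3·r1 → [0,0,-3,2]
  r3 -= -2·r1 → [0,0,3,-1]
  r3 -= -1·r2 → [0,0,0,1]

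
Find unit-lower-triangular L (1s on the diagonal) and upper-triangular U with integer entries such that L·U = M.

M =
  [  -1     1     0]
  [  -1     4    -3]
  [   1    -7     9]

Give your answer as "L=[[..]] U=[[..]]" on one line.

L=[[1,0,0],[1,1,0],[-1,-2,1]] U=[[-1,1,0],[0,3,-3],[0,0,3]]

  row1 -= 1·row0 → [0,3,-3]
  row2 -= -1·row0 → [0,-6,9]
  row2 -= -2·row1 → [0,0,3]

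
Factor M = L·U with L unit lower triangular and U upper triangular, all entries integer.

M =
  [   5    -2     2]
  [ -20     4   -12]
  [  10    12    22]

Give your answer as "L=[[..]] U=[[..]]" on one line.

  row1 -= -4·row0 → [0,-4,-4]
  row2 -= 2·row0 → [0,16,18]
  row2 -= -4·row1 → [0,0,2]

L=[[1,0,0],[-4,1,0],[2,-4,1]] U=[[5,-2,2],[0,-4,-4],[0,0,2]]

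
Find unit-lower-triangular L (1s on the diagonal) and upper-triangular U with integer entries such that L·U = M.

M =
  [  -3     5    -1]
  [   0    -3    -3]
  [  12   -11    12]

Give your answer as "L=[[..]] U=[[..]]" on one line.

  r1 -= 0·r0 → [0,-3,-3]
  r2 -= -4·r0 → [0,9,8]
  r2 -= -3·r1 → [0,0,-1]

L=[[1,0,0],[0,1,0],[-4,-3,1]] U=[[-3,5,-1],[0,-3,-3],[0,0,-1]]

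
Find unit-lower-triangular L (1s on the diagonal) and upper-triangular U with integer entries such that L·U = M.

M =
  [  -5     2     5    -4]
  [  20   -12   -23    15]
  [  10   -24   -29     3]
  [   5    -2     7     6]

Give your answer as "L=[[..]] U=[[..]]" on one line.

  row1 -= -4·row0 → [0,-4,-3,-1]
  row2 -= -2·row0 → [0,-20,-19,-5]
  row3 -= -1·row0 → [0,0,12,2]
  row2 -= 5·row1 → [0,0,-4,0]
  row3 -= 0·row1 → [0,0,12,2]
  row3 -= -3·row2 → [0,0,0,2]

L=[[1,0,0,0],[-4,1,0,0],[-2,5,1,0],[-1,0,-3,1]] U=[[-5,2,5,-4],[0,-4,-3,-1],[0,0,-4,0],[0,0,0,2]]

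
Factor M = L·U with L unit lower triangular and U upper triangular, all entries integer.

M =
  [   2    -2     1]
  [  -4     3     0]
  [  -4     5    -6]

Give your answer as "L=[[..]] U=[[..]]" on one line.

L=[[1,0,0],[-2,1,0],[-2,-1,1]] U=[[2,-2,1],[0,-1,2],[0,0,-2]]

  row1 -= -2·row0 → [0,-1,2]
  row2 -= -2·row0 → [0,1,-4]
  row2 -= -1·row1 → [0,0,-2]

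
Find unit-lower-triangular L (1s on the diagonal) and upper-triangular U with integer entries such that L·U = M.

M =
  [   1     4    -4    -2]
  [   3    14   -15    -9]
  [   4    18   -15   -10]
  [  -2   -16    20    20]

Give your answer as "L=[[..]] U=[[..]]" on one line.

L=[[1,0,0,0],[3,1,0,0],[4,1,1,0],[-2,-4,0,1]] U=[[1,4,-4,-2],[0,2,-3,-3],[0,0,4,1],[0,0,0,4]]

  r1 -= 3·r0 → [0,2,-3,-3]
  r2 -= 4·r0 → [0,2,1,-2]
  r3 -= -2·r0 → [0,-8,12,16]
  r2 -= 1·r1 → [0,0,4,1]
  r3 -= -4·r1 → [0,0,0,4]
  r3 -= 0·r2 → [0,0,0,4]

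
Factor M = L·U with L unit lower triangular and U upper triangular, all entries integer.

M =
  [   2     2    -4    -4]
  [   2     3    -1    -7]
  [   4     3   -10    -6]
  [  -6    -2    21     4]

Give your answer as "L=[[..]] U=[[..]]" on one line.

L=[[1,0,0,0],[1,1,0,0],[2,-1,1,0],[-3,4,-3,1]] U=[[2,2,-4,-4],[0,1,3,-3],[0,0,1,-1],[0,0,0,1]]

  row1 -= 1·row0 → [0,1,3,-3]
  row2 -= 2·row0 → [0,-1,-2,2]
  row3 -= -3·row0 → [0,4,9,-8]
  row2 -= -1·row1 → [0,0,1,-1]
  row3 -= 4·row1 → [0,0,-3,4]
  row3 -= -3·row2 → [0,0,0,1]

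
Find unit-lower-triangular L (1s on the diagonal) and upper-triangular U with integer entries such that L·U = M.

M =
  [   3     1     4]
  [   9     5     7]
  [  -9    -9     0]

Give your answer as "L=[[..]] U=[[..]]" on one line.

L=[[1,0,0],[3,1,0],[-3,-3,1]] U=[[3,1,4],[0,2,-5],[0,0,-3]]

  row1 -= 3·row0 → [0,2,-5]
  row2 -= -3·row0 → [0,-6,12]
  row2 -= -3·row1 → [0,0,-3]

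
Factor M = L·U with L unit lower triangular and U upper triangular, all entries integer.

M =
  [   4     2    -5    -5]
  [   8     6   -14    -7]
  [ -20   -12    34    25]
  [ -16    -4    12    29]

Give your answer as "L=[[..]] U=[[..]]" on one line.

L=[[1,0,0,0],[2,1,0,0],[-5,-1,1,0],[-4,2,0,1]] U=[[4,2,-5,-5],[0,2,-4,3],[0,0,5,3],[0,0,0,3]]

  row1 -= 2·row0 → [0,2,-4,3]
  row2 -= -5·row0 → [0,-2,9,0]
  row3 -= -4·row0 → [0,4,-8,9]
  row2 -= -1·row1 → [0,0,5,3]
  row3 -= 2·row1 → [0,0,0,3]
  row3 -= 0·row2 → [0,0,0,3]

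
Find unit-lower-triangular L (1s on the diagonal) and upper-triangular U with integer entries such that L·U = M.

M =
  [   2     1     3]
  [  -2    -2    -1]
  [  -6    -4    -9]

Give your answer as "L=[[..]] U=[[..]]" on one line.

  R1 -= -1·R0 → [0,-1,2]
  R2 -= -3·R0 → [0,-1,0]
  R2 -= 1·R1 → [0,0,-2]

L=[[1,0,0],[-1,1,0],[-3,1,1]] U=[[2,1,3],[0,-1,2],[0,0,-2]]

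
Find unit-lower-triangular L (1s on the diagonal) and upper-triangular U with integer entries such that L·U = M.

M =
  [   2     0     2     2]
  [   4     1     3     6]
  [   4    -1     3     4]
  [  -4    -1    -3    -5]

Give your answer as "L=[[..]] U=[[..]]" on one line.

  r1 -= 2·r0 → [0,1,-1,2]
  r2 -= 2·r0 → [0,-1,-1,0]
  r3 -= -2·r0 → [0,-1,1,-1]
  r2 -= -1·r1 → [0,0,-2,2]
  r3 -= -1·r1 → [0,0,0,1]
  r3 -= 0·r2 → [0,0,0,1]

L=[[1,0,0,0],[2,1,0,0],[2,-1,1,0],[-2,-1,0,1]] U=[[2,0,2,2],[0,1,-1,2],[0,0,-2,2],[0,0,0,1]]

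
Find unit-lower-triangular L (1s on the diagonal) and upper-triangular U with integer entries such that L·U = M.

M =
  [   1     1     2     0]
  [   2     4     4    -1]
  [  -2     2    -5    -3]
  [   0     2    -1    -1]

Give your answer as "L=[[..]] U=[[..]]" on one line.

L=[[1,0,0,0],[2,1,0,0],[-2,2,1,0],[0,1,1,1]] U=[[1,1,2,0],[0,2,0,-1],[0,0,-1,-1],[0,0,0,1]]

  R1 -= 2·R0 → [0,2,0,-1]
  R2 -= -2·R0 → [0,4,-1,-3]
  R3 -= 0·R0 → [0,2,-1,-1]
  R2 -= 2·R1 → [0,0,-1,-1]
  R3 -= 1·R1 → [0,0,-1,0]
  R3 -= 1·R2 → [0,0,0,1]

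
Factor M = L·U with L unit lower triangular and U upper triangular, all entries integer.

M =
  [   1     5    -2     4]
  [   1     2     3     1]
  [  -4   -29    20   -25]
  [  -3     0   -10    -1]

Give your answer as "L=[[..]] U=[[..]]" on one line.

L=[[1,0,0,0],[1,1,0,0],[-4,3,1,0],[-3,-5,-3,1]] U=[[1,5,-2,4],[0,-3,5,-3],[0,0,-3,0],[0,0,0,-4]]

  R1 -= 1·R0 → [0,-3,5,-3]
  R2 -= -4·R0 → [0,-9,12,-9]
  R3 -= -3·R0 → [0,15,-16,11]
  R2 -= 3·R1 → [0,0,-3,0]
  R3 -= -5·R1 → [0,0,9,-4]
  R3 -= -3·R2 → [0,0,0,-4]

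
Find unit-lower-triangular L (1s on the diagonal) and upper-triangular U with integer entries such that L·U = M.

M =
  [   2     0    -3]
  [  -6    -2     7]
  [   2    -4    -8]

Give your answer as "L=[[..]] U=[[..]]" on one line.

  r1 -= -3·r0 → [0,-2,-2]
  r2 -= 1·r0 → [0,-4,-5]
  r2 -= 2·r1 → [0,0,-1]

L=[[1,0,0],[-3,1,0],[1,2,1]] U=[[2,0,-3],[0,-2,-2],[0,0,-1]]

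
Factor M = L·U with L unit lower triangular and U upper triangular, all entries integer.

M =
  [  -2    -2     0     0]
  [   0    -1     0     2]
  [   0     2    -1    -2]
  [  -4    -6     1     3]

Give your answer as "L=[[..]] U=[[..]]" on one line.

L=[[1,0,0,0],[0,1,0,0],[0,-2,1,0],[2,2,-1,1]] U=[[-2,-2,0,0],[0,-1,0,2],[0,0,-1,2],[0,0,0,1]]

  R1 -= 0·R0 → [0,-1,0,2]
  R2 -= 0·R0 → [0,2,-1,-2]
  R3 -= 2·R0 → [0,-2,1,3]
  R2 -= -2·R1 → [0,0,-1,2]
  R3 -= 2·R1 → [0,0,1,-1]
  R3 -= -1·R2 → [0,0,0,1]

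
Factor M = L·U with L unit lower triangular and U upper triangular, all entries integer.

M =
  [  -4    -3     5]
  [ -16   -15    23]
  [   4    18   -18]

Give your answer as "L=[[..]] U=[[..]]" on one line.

L=[[1,0,0],[4,1,0],[-1,-5,1]] U=[[-4,-3,5],[0,-3,3],[0,0,2]]

  row1 -= 4·row0 → [0,-3,3]
  row2 -= -1·row0 → [0,15,-13]
  row2 -= -5·row1 → [0,0,2]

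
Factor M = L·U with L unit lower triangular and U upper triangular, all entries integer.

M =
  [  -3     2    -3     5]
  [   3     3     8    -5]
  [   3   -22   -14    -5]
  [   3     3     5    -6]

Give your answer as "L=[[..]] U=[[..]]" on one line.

L=[[1,0,0,0],[-1,1,0,0],[-1,-4,1,0],[-1,1,-1,1]] U=[[-3,2,-3,5],[0,5,5,0],[0,0,3,0],[0,0,0,-1]]

  row1 -= -1·row0 → [0,5,5,0]
  row2 -= -1·row0 → [0,-20,-17,0]
  row3 -= -1·row0 → [0,5,2,-1]
  row2 -= -4·row1 → [0,0,3,0]
  row3 -= 1·row1 → [0,0,-3,-1]
  row3 -= -1·row2 → [0,0,0,-1]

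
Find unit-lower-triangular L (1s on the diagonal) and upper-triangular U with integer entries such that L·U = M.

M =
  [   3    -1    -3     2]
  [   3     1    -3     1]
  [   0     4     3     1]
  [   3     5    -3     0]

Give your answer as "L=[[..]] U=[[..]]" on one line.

L=[[1,0,0,0],[1,1,0,0],[0,2,1,0],[1,3,0,1]] U=[[3,-1,-3,2],[0,2,0,-1],[0,0,3,3],[0,0,0,1]]

  r1 -= 1·r0 → [0,2,0,-1]
  r2 -= 0·r0 → [0,4,3,1]
  r3 -= 1·r0 → [0,6,0,-2]
  r2 -= 2·r1 → [0,0,3,3]
  r3 -= 3·r1 → [0,0,0,1]
  r3 -= 0·r2 → [0,0,0,1]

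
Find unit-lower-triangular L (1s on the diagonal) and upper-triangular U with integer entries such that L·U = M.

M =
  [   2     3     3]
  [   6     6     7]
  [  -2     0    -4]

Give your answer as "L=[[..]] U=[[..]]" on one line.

  row1 -= 3·row0 → [0,-3,-2]
  row2 -= -1·row0 → [0,3,-1]
  row2 -= -1·row1 → [0,0,-3]

L=[[1,0,0],[3,1,0],[-1,-1,1]] U=[[2,3,3],[0,-3,-2],[0,0,-3]]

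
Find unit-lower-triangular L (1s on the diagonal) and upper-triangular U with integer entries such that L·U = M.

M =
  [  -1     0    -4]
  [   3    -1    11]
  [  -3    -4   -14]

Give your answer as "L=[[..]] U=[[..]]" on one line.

L=[[1,0,0],[-3,1,0],[3,4,1]] U=[[-1,0,-4],[0,-1,-1],[0,0,2]]

  row1 -= -3·row0 → [0,-1,-1]
  row2 -= 3·row0 → [0,-4,-2]
  row2 -= 4·row1 → [0,0,2]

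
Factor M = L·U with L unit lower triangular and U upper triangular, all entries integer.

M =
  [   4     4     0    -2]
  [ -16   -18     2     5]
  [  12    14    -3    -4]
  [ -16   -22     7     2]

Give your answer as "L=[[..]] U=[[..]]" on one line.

L=[[1,0,0,0],[-4,1,0,0],[3,-1,1,0],[-4,3,-1,1]] U=[[4,4,0,-2],[0,-2,2,-3],[0,0,-1,-1],[0,0,0,2]]

  row1 -= -4·row0 → [0,-2,2,-3]
  row2 -= 3·row0 → [0,2,-3,2]
  row3 -= -4·row0 → [0,-6,7,-6]
  row2 -= -1·row1 → [0,0,-1,-1]
  row3 -= 3·row1 → [0,0,1,3]
  row3 -= -1·row2 → [0,0,0,2]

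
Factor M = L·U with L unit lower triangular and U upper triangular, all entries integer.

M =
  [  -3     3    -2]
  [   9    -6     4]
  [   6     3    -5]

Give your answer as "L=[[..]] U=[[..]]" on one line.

  r1 -= -3·r0 → [0,3,-2]
  r2 -= -2·r0 → [0,9,-9]
  r2 -= 3·r1 → [0,0,-3]

L=[[1,0,0],[-3,1,0],[-2,3,1]] U=[[-3,3,-2],[0,3,-2],[0,0,-3]]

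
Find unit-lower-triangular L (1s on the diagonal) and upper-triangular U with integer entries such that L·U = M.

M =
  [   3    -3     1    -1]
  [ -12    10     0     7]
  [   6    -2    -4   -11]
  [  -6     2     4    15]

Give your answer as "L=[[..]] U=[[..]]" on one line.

  r1 -= -4·r0 → [0,-2,4,3]
  r2 -= 2·r0 → [0,4,-6,-9]
  r3 -= -2·r0 → [0,-4,6,13]
  r2 -= -2·r1 → [0,0,2,-3]
  r3 -= 2·r1 → [0,0,-2,7]
  r3 -= -1·r2 → [0,0,0,4]

L=[[1,0,0,0],[-4,1,0,0],[2,-2,1,0],[-2,2,-1,1]] U=[[3,-3,1,-1],[0,-2,4,3],[0,0,2,-3],[0,0,0,4]]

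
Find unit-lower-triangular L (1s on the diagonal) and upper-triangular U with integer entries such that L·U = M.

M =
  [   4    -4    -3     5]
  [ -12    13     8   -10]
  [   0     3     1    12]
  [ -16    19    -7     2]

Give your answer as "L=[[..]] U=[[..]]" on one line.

  row1 -= -3·row0 → [0,1,-1,5]
  row2 -= 0·row0 → [0,3,1,12]
  row3 -= -4·row0 → [0,3,-19,22]
  row2 -= 3·row1 → [0,0,4,-3]
  row3 -= 3·row1 → [0,0,-16,7]
  row3 -= -4·row2 → [0,0,0,-5]

L=[[1,0,0,0],[-3,1,0,0],[0,3,1,0],[-4,3,-4,1]] U=[[4,-4,-3,5],[0,1,-1,5],[0,0,4,-3],[0,0,0,-5]]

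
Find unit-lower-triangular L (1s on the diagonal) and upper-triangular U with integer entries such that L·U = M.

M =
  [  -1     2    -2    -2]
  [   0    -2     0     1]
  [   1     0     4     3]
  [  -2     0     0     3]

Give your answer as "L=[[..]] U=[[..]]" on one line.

L=[[1,0,0,0],[0,1,0,0],[-1,-1,1,0],[2,2,2,1]] U=[[-1,2,-2,-2],[0,-2,0,1],[0,0,2,2],[0,0,0,1]]

  R1 -= 0·R0 → [0,-2,0,1]
  R2 -= -1·R0 → [0,2,2,1]
  R3 -= 2·R0 → [0,-4,4,7]
  R2 -= -1·R1 → [0,0,2,2]
  R3 -= 2·R1 → [0,0,4,5]
  R3 -= 2·R2 → [0,0,0,1]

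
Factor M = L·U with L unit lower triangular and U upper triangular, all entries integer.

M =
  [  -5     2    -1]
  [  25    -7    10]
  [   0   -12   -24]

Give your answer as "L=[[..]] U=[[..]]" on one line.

L=[[1,0,0],[-5,1,0],[0,-4,1]] U=[[-5,2,-1],[0,3,5],[0,0,-4]]

  row1 -= -5·row0 → [0,3,5]
  row2 -= 0·row0 → [0,-12,-24]
  row2 -= -4·row1 → [0,0,-4]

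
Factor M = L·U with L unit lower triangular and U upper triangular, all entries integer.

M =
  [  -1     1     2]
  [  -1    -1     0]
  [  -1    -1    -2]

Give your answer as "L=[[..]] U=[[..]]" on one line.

  R1 -= 1·R0 → [0,-2,-2]
  R2 -= 1·R0 → [0,-2,-4]
  R2 -= 1·R1 → [0,0,-2]

L=[[1,0,0],[1,1,0],[1,1,1]] U=[[-1,1,2],[0,-2,-2],[0,0,-2]]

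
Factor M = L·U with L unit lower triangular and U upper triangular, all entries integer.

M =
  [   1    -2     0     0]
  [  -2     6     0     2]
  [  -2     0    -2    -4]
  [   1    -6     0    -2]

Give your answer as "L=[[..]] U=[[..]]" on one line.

L=[[1,0,0,0],[-2,1,0,0],[-2,-2,1,0],[1,-2,0,1]] U=[[1,-2,0,0],[0,2,0,2],[0,0,-2,0],[0,0,0,2]]

  row1 -= -2·row0 → [0,2,0,2]
  row2 -= -2·row0 → [0,-4,-2,-4]
  row3 -= 1·row0 → [0,-4,0,-2]
  row2 -= -2·row1 → [0,0,-2,0]
  row3 -= -2·row1 → [0,0,0,2]
  row3 -= 0·row2 → [0,0,0,2]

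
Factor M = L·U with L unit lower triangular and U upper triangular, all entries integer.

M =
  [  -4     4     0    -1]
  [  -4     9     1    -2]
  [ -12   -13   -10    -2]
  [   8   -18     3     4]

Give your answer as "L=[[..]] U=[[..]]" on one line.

  row1 -= 1·row0 → [0,5,1,-1]
  row2 -= 3·row0 → [0,-25,-10,1]
  row3 -= -2·row0 → [0,-10,3,2]
  row2 -= -5·row1 → [0,0,-5,-4]
  row3 -= -2·row1 → [0,0,5,0]
  row3 -= -1·row2 → [0,0,0,-4]

L=[[1,0,0,0],[1,1,0,0],[3,-5,1,0],[-2,-2,-1,1]] U=[[-4,4,0,-1],[0,5,1,-1],[0,0,-5,-4],[0,0,0,-4]]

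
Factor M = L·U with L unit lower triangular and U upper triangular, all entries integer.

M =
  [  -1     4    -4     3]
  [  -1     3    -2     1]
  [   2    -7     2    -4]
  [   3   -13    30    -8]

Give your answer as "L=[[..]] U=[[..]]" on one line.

  row1 -= 1·row0 → [0,-1,2,-2]
  row2 -= -2·row0 → [0,1,-6,2]
  row3 -= -3·row0 → [0,-1,18,1]
  row2 -= -1·row1 → [0,0,-4,0]
  row3 -= 1·row1 → [0,0,16,3]
  row3 -= -4·row2 → [0,0,0,3]

L=[[1,0,0,0],[1,1,0,0],[-2,-1,1,0],[-3,1,-4,1]] U=[[-1,4,-4,3],[0,-1,2,-2],[0,0,-4,0],[0,0,0,3]]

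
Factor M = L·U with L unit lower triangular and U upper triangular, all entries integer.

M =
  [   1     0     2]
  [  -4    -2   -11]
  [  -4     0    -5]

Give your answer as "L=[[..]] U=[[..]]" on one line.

L=[[1,0,0],[-4,1,0],[-4,0,1]] U=[[1,0,2],[0,-2,-3],[0,0,3]]

  r1 -= -4·r0 → [0,-2,-3]
  r2 -= -4·r0 → [0,0,3]
  r2 -= 0·r1 → [0,0,3]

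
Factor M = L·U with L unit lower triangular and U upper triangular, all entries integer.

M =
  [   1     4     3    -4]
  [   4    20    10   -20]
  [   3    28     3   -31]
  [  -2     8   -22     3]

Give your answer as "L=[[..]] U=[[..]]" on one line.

  row1 -= 4·row0 → [0,4,-2,-4]
  row2 -= 3·row0 → [0,16,-6,-19]
  row3 -= -2·row0 → [0,16,-16,-5]
  row2 -= 4·row1 → [0,0,2,-3]
  row3 -= 4·row1 → [0,0,-8,11]
  row3 -= -4·row2 → [0,0,0,-1]

L=[[1,0,0,0],[4,1,0,0],[3,4,1,0],[-2,4,-4,1]] U=[[1,4,3,-4],[0,4,-2,-4],[0,0,2,-3],[0,0,0,-1]]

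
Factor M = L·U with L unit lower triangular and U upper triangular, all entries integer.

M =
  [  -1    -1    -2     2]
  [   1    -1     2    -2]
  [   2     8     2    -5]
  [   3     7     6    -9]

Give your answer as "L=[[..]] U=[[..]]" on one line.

  R1 -= -1·R0 → [0,-2,0,0]
  R2 -= -2·R0 → [0,6,-2,-1]
  R3 -= -3·R0 → [0,4,0,-3]
  R2 -= -3·R1 → [0,0,-2,-1]
  R3 -= -2·R1 → [0,0,0,-3]
  R3 -= 0·R2 → [0,0,0,-3]

L=[[1,0,0,0],[-1,1,0,0],[-2,-3,1,0],[-3,-2,0,1]] U=[[-1,-1,-2,2],[0,-2,0,0],[0,0,-2,-1],[0,0,0,-3]]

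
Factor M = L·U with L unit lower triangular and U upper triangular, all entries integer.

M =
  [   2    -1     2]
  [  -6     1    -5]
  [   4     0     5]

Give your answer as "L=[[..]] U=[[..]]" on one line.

L=[[1,0,0],[-3,1,0],[2,-1,1]] U=[[2,-1,2],[0,-2,1],[0,0,2]]

  row1 -= -3·row0 → [0,-2,1]
  row2 -= 2·row0 → [0,2,1]
  row2 -= -1·row1 → [0,0,2]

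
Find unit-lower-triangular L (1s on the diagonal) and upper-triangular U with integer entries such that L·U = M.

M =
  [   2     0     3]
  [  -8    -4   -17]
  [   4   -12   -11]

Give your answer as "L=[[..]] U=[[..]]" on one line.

L=[[1,0,0],[-4,1,0],[2,3,1]] U=[[2,0,3],[0,-4,-5],[0,0,-2]]

  r1 -= -4·r0 → [0,-4,-5]
  r2 -= 2·r0 → [0,-12,-17]
  r2 -= 3·r1 → [0,0,-2]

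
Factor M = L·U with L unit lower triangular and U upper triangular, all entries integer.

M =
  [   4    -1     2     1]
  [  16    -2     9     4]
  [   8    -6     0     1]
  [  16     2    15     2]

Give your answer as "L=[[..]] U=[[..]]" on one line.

  row1 -= 4·row0 → [0,2,1,0]
  row2 -= 2·row0 → [0,-4,-4,-1]
  row3 -= 4·row0 → [0,6,7,-2]
  row2 -= -2·row1 → [0,0,-2,-1]
  row3 -= 3·row1 → [0,0,4,-2]
  row3 -= -2·row2 → [0,0,0,-4]

L=[[1,0,0,0],[4,1,0,0],[2,-2,1,0],[4,3,-2,1]] U=[[4,-1,2,1],[0,2,1,0],[0,0,-2,-1],[0,0,0,-4]]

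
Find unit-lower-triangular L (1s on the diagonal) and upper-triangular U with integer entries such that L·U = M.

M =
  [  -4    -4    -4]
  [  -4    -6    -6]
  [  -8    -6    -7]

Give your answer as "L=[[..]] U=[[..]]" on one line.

  R1 -= 1·R0 → [0,-2,-2]
  R2 -= 2·R0 → [0,2,1]
  R2 -= -1·R1 → [0,0,-1]

L=[[1,0,0],[1,1,0],[2,-1,1]] U=[[-4,-4,-4],[0,-2,-2],[0,0,-1]]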